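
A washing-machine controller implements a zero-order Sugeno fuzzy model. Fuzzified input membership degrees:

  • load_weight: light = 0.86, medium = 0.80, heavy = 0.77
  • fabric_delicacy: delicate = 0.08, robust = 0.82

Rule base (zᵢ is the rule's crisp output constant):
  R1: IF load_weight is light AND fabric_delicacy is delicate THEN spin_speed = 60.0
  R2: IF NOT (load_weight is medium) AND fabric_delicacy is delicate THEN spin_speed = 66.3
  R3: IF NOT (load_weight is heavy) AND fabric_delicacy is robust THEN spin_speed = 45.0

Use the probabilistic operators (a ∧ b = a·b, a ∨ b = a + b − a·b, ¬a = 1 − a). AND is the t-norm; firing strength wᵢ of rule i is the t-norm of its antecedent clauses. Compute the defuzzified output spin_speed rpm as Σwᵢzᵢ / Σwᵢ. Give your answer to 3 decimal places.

R1 (z=60.0): light=0.86, delicate=0.08; AND[a·b] → w = 0.0688
R2 (z=66.3): ¬medium=1−0.80=0.20, delicate=0.08; AND[a·b] → w = 0.0160
R3 (z=45.0): ¬heavy=1−0.77=0.23, robust=0.82; AND[a·b] → w = 0.1886
Weighted average = (0.0688·60.0 + 0.0160·66.3 + 0.1886·45.0) / (0.0688 + 0.0160 + 0.1886)
  = 13.6758 / 0.2734 = 50.021

50.021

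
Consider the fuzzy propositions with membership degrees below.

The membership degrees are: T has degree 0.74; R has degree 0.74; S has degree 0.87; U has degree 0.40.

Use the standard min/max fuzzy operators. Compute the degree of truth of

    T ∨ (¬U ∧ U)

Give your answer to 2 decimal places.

0.74

¬U = 1 − 0.40 = 0.60
¬U ∧ U = min(a, b) on (0.60, 0.40) = 0.40
T ∨ (¬U ∧ U) = max(a, b) on (0.74, 0.40) = 0.74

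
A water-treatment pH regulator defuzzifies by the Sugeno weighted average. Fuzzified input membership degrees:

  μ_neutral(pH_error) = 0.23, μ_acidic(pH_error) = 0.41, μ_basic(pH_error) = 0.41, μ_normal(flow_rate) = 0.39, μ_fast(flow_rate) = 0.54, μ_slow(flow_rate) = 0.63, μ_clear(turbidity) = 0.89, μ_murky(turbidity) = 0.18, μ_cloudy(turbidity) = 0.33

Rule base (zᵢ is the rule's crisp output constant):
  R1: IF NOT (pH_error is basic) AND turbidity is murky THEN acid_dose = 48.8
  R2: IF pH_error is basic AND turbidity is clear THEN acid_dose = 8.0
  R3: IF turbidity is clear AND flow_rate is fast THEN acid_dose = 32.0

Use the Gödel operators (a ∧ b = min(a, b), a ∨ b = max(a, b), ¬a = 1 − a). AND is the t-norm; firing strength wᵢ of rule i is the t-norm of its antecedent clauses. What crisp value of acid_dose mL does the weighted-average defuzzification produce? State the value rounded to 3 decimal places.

R1 (z=48.8): ¬basic=1−0.41=0.59, murky=0.18; AND[min(a, b)] → w = 0.18
R2 (z=8.0): basic=0.41, clear=0.89; AND[min(a, b)] → w = 0.41
R3 (z=32.0): clear=0.89, fast=0.54; AND[min(a, b)] → w = 0.54
Weighted average = (0.18·48.8 + 0.41·8.0 + 0.54·32.0) / (0.18 + 0.41 + 0.54)
  = 29.3440 / 1.1300 = 25.968

25.968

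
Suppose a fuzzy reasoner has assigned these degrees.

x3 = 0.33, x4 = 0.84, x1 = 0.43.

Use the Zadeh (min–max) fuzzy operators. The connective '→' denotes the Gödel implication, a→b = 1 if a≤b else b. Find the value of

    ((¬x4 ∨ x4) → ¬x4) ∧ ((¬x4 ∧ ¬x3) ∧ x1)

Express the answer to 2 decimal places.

0.16

¬x4 = 1 − 0.84 = 0.16
¬x4 ∨ x4 = max(a, b) on (0.16, 0.84) = 0.84
¬x4 = 1 − 0.84 = 0.16
(¬x4 ∨ x4) → ¬x4  [Gödel: 1 if a≤b else b] with a=0.84, b=0.16 → 0.16
¬x4 = 1 − 0.84 = 0.16
¬x3 = 1 − 0.33 = 0.67
¬x4 ∧ ¬x3 = min(a, b) on (0.16, 0.67) = 0.16
(¬x4 ∧ ¬x3) ∧ x1 = min(a, b) on (0.16, 0.43) = 0.16
((¬x4 ∨ x4) → ¬x4) ∧ ((¬x4 ∧ ¬x3) ∧ x1) = min(a, b) on (0.16, 0.16) = 0.16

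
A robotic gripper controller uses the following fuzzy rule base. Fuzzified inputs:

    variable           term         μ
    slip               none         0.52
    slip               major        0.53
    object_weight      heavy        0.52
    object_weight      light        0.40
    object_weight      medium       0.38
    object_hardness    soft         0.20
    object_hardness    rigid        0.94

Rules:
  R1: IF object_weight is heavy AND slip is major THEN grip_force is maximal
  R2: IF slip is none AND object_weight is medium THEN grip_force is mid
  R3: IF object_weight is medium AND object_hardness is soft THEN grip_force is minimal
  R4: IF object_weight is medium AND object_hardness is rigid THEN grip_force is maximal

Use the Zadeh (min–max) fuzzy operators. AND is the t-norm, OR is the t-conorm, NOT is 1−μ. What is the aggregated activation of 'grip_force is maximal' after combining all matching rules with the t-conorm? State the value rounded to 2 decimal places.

R1: heavy=0.52, major=0.53; AND[min(a, b)] → w = 0.52
R2: none=0.52, medium=0.38; AND[min(a, b)] → w = 0.38
R3: medium=0.38, soft=0.20; AND[min(a, b)] → w = 0.20
R4: medium=0.38, rigid=0.94; AND[min(a, b)] → w = 0.38
Rules with consequent 'maximal': {R1, R4} → strengths 0.52, 0.38
Aggregate via t-conorm [max(a, b)]: 0.52

0.52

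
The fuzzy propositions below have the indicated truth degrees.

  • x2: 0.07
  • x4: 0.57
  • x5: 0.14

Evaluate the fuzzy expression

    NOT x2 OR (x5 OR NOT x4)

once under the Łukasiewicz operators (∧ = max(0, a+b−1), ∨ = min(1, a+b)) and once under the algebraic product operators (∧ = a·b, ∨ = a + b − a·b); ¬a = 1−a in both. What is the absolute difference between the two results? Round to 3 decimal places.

Under Łukasiewicz:
  NOT x2 = 1 − 0.07 = 0.93
  NOT x4 = 1 − 0.57 = 0.43
  x5 OR NOT x4 = min(1, a+b) on (0.14, 0.43) = 0.57
  NOT x2 OR (x5 OR NOT x4) = min(1, a+b) on (0.93, 0.57) = 1.00
  → value = 1.0000
Under algebraic product:
  NOT x2 = 1 − 0.0700 = 0.9300
  NOT x4 = 1 − 0.5700 = 0.4300
  x5 OR NOT x4 = a + b − a·b on (0.1400, 0.4300) = 0.5098
  NOT x2 OR (x5 OR NOT x4) = a + b − a·b on (0.9300, 0.5098) = 0.9657
  → value = 0.9657
|1.0000 − 0.9657| = 0.034

0.034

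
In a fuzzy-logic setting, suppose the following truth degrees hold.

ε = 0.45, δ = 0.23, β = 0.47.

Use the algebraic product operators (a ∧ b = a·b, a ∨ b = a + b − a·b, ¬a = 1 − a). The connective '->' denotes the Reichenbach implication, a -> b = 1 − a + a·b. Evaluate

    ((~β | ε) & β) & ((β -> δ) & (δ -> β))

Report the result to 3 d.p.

~β = 1 − 0.4700 = 0.5300
~β | ε = a + b − a·b on (0.5300, 0.4500) = 0.7415
(~β | ε) & β = a·b on (0.7415, 0.4700) = 0.3485
β -> δ  [Reichenbach: 1 − a + a·b] with a=0.4700, b=0.2300 → 0.6381
δ -> β  [Reichenbach: 1 − a + a·b] with a=0.2300, b=0.4700 → 0.8781
(β -> δ) & (δ -> β) = a·b on (0.6381, 0.8781) = 0.5603
((~β | ε) & β) & ((β -> δ) & (δ -> β)) = a·b on (0.3485, 0.5603) = 0.1953

0.195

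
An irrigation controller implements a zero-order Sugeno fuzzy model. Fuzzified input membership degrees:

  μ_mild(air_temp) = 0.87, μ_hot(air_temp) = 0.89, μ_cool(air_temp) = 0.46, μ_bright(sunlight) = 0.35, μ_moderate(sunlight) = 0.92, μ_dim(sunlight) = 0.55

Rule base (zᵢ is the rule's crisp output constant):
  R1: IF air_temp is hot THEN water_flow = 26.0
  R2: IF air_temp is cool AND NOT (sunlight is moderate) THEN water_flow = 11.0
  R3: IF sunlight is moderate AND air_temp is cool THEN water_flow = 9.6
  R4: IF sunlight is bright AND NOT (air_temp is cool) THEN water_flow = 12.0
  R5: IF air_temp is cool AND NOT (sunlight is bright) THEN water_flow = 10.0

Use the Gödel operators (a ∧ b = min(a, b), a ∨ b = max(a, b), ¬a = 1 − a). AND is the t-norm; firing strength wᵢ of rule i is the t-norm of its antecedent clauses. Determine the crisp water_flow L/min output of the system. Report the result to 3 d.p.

16.623

R1 (z=26.0): hot=0.89 → w = 0.89
R2 (z=11.0): cool=0.46, ¬moderate=1−0.92=0.08; AND[min(a, b)] → w = 0.08
R3 (z=9.6): moderate=0.92, cool=0.46; AND[min(a, b)] → w = 0.46
R4 (z=12.0): bright=0.35, ¬cool=1−0.46=0.54; AND[min(a, b)] → w = 0.35
R5 (z=10.0): cool=0.46, ¬bright=1−0.35=0.65; AND[min(a, b)] → w = 0.46
Weighted average = (0.89·26.0 + 0.08·11.0 + 0.46·9.6 + 0.35·12.0 + 0.46·10.0) / (0.89 + 0.08 + 0.46 + 0.35 + 0.46)
  = 37.2360 / 2.2400 = 16.623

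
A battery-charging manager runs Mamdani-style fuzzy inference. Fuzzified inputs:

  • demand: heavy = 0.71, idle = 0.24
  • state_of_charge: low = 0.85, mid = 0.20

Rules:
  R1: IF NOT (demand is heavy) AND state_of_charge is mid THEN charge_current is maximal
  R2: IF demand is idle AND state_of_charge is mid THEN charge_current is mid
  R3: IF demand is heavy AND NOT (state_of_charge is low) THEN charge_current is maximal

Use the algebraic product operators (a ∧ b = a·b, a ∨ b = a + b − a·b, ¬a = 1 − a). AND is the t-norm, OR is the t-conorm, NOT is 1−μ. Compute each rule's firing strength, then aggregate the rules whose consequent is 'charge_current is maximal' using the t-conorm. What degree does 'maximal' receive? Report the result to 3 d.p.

R1: ¬heavy=1−0.71=0.29, mid=0.20; AND[a·b] → w = 0.0580
R2: idle=0.24, mid=0.20; AND[a·b] → w = 0.0480
R3: heavy=0.71, ¬low=1−0.85=0.15; AND[a·b] → w = 0.1065
Rules with consequent 'maximal': {R1, R3} → strengths 0.0580, 0.1065
Aggregate via t-conorm [a + b − a·b]: 0.1583

0.158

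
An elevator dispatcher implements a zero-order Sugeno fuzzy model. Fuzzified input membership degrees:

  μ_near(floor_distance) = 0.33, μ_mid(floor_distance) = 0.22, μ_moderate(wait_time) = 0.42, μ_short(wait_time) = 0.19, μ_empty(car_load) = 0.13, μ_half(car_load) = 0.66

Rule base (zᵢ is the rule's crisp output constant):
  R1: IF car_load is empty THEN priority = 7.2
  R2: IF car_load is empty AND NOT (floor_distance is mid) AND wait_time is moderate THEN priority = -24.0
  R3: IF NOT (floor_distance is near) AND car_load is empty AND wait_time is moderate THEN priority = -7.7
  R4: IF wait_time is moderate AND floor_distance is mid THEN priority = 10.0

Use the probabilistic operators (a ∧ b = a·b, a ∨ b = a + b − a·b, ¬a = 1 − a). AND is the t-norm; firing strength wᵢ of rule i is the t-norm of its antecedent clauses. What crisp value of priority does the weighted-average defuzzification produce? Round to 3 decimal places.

1.844

R1 (z=7.2): empty=0.13 → w = 0.1300
R2 (z=-24.0): empty=0.13, ¬mid=1−0.22=0.78, moderate=0.42; AND[a·b] → w = 0.0426
R3 (z=-7.7): ¬near=1−0.33=0.67, empty=0.13, moderate=0.42; AND[a·b] → w = 0.0366
R4 (z=10.0): moderate=0.42, mid=0.22; AND[a·b] → w = 0.0924
Weighted average = (0.1300·7.2 + 0.0426·-24.0 + 0.0366·-7.7 + 0.0924·10.0) / (0.1300 + 0.0426 + 0.0366 + 0.0924)
  = 0.5562 / 0.3016 = 1.844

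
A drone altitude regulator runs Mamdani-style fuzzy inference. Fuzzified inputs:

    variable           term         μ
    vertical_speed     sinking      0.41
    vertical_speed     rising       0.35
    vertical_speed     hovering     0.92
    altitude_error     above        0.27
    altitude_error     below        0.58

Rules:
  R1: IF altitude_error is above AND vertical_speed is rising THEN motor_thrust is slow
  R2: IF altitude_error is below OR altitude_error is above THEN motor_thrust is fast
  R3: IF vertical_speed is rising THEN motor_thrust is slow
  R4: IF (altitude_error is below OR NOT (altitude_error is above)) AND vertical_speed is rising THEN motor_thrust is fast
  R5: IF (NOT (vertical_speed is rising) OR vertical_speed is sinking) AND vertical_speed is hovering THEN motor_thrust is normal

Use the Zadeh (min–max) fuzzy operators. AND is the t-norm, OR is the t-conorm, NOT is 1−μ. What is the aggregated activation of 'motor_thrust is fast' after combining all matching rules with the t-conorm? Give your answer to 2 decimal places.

R1: above=0.27, rising=0.35; AND[min(a, b)] → w = 0.27
R2: below=0.58, above=0.27; OR[max(a, b)] → w = 0.58
R3: rising=0.35 → w = 0.35
R4: (below=0.58 OR ¬above=1−0.27=0.73) = 0.73; AND[min(a, b)] with rising=0.35 → w = 0.35
R5: (¬rising=1−0.35=0.65 OR sinking=0.41) = 0.65; AND[min(a, b)] with hovering=0.92 → w = 0.65
Rules with consequent 'fast': {R2, R4} → strengths 0.58, 0.35
Aggregate via t-conorm [max(a, b)]: 0.58

0.58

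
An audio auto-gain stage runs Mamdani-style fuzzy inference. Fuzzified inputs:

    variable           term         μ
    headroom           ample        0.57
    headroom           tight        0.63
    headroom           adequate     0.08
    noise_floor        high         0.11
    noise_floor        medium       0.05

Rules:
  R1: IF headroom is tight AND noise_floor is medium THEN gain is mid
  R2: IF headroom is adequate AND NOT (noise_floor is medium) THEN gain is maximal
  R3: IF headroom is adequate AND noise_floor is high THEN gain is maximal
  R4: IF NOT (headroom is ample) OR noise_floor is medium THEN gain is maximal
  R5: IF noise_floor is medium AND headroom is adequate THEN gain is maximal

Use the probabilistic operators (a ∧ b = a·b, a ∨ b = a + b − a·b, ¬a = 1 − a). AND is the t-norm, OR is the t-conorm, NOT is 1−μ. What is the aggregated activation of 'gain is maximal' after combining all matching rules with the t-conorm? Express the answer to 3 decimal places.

0.506

R1: tight=0.63, medium=0.05; AND[a·b] → w = 0.0315
R2: adequate=0.08, ¬medium=1−0.05=0.95; AND[a·b] → w = 0.0760
R3: adequate=0.08, high=0.11; AND[a·b] → w = 0.0088
R4: ¬ample=1−0.57=0.43, medium=0.05; OR[a + b − a·b] → w = 0.4585
R5: medium=0.05, adequate=0.08; AND[a·b] → w = 0.0040
Rules with consequent 'maximal': {R2, R3, R4, R5} → strengths 0.0760, 0.0088, 0.4585, 0.0040
Aggregate via t-conorm [a + b − a·b]: 0.5060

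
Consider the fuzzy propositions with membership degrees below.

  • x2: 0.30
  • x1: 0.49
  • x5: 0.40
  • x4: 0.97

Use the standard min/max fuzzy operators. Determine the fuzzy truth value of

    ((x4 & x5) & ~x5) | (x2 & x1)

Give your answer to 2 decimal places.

x4 & x5 = min(a, b) on (0.97, 0.40) = 0.40
~x5 = 1 − 0.40 = 0.60
(x4 & x5) & ~x5 = min(a, b) on (0.40, 0.60) = 0.40
x2 & x1 = min(a, b) on (0.30, 0.49) = 0.30
((x4 & x5) & ~x5) | (x2 & x1) = max(a, b) on (0.40, 0.30) = 0.40

0.40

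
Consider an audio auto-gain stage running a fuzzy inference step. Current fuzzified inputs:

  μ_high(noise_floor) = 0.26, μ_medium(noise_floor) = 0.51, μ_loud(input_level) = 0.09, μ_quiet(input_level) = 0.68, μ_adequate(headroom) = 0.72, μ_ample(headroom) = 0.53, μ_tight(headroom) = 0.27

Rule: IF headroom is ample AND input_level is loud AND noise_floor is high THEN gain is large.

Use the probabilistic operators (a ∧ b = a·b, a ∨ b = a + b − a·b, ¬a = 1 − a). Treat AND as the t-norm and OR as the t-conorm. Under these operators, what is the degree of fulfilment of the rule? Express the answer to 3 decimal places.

firing strength: ample=0.53, loud=0.09, high=0.26; AND[a·b] → w = 0.0124

0.012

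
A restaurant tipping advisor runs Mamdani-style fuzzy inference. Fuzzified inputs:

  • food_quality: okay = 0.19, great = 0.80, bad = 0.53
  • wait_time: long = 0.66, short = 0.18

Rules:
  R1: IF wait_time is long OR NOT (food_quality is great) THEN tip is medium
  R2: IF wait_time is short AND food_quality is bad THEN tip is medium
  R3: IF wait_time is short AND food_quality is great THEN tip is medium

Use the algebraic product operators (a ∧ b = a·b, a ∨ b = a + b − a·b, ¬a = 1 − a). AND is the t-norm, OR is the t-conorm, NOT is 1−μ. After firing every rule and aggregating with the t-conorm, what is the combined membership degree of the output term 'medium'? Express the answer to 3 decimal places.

R1: long=0.66, ¬great=1−0.80=0.20; OR[a + b − a·b] → w = 0.7280
R2: short=0.18, bad=0.53; AND[a·b] → w = 0.0954
R3: short=0.18, great=0.80; AND[a·b] → w = 0.1440
Rules with consequent 'medium': {R1, R2, R3} → strengths 0.7280, 0.0954, 0.1440
Aggregate via t-conorm [a + b − a·b]: 0.7894

0.789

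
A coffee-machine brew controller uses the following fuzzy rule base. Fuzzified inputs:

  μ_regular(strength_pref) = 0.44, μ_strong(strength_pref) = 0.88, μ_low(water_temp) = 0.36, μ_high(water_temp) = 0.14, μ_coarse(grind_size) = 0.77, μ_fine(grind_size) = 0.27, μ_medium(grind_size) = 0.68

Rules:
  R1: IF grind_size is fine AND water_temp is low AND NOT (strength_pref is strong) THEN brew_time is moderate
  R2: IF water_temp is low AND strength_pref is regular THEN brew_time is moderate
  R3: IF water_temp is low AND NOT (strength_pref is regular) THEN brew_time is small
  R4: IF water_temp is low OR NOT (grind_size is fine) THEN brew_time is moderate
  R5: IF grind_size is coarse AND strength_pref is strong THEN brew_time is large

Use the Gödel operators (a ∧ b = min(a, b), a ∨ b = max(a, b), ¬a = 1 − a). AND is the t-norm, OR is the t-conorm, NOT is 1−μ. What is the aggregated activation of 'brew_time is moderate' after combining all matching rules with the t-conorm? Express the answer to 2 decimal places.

0.73

R1: fine=0.27, low=0.36, ¬strong=1−0.88=0.12; AND[min(a, b)] → w = 0.12
R2: low=0.36, regular=0.44; AND[min(a, b)] → w = 0.36
R3: low=0.36, ¬regular=1−0.44=0.56; AND[min(a, b)] → w = 0.36
R4: low=0.36, ¬fine=1−0.27=0.73; OR[max(a, b)] → w = 0.73
R5: coarse=0.77, strong=0.88; AND[min(a, b)] → w = 0.77
Rules with consequent 'moderate': {R1, R2, R4} → strengths 0.12, 0.36, 0.73
Aggregate via t-conorm [max(a, b)]: 0.73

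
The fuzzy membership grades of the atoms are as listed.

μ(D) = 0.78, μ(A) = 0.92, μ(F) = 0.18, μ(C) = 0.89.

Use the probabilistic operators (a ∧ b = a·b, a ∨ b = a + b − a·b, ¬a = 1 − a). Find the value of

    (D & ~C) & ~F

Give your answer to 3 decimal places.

~C = 1 − 0.8900 = 0.1100
D & ~C = a·b on (0.7800, 0.1100) = 0.0858
~F = 1 − 0.1800 = 0.8200
(D & ~C) & ~F = a·b on (0.0858, 0.8200) = 0.0704

0.070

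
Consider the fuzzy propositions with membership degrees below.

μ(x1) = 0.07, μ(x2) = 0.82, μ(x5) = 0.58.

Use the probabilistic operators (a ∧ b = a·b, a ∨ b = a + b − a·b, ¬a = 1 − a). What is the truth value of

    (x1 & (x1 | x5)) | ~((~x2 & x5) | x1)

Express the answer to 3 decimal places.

0.840

x1 | x5 = a + b − a·b on (0.0700, 0.5800) = 0.6094
x1 & (x1 | x5) = a·b on (0.0700, 0.6094) = 0.0427
~x2 = 1 − 0.8200 = 0.1800
~x2 & x5 = a·b on (0.1800, 0.5800) = 0.1044
(~x2 & x5) | x1 = a + b − a·b on (0.1044, 0.0700) = 0.1671
~((~x2 & x5) | x1) = 1 − 0.1671 = 0.8329
(x1 & (x1 | x5)) | ~((~x2 & x5) | x1) = a + b − a·b on (0.0427, 0.8329) = 0.8400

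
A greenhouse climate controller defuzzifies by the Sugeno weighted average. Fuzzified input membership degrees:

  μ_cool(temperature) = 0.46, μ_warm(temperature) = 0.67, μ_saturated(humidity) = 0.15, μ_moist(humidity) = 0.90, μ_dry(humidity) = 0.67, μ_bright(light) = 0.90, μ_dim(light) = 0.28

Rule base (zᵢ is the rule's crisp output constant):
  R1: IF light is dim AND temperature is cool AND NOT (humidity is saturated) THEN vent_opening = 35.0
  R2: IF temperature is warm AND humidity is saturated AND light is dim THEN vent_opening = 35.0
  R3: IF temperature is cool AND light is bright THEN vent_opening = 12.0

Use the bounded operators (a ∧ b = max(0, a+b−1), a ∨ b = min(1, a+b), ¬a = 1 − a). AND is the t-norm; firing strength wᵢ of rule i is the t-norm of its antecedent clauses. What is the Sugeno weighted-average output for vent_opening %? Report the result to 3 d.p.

12.000

R1 (z=35.0): dim=0.28, cool=0.46, ¬saturated=1−0.15=0.85; AND[max(0, a+b−1)] → w = 0.00
R2 (z=35.0): warm=0.67, saturated=0.15, dim=0.28; AND[max(0, a+b−1)] → w = 0.00
R3 (z=12.0): cool=0.46, bright=0.90; AND[max(0, a+b−1)] → w = 0.36
Weighted average = (0.00·35.0 + 0.00·35.0 + 0.36·12.0) / (0.00 + 0.00 + 0.36)
  = 4.3200 / 0.3600 = 12.000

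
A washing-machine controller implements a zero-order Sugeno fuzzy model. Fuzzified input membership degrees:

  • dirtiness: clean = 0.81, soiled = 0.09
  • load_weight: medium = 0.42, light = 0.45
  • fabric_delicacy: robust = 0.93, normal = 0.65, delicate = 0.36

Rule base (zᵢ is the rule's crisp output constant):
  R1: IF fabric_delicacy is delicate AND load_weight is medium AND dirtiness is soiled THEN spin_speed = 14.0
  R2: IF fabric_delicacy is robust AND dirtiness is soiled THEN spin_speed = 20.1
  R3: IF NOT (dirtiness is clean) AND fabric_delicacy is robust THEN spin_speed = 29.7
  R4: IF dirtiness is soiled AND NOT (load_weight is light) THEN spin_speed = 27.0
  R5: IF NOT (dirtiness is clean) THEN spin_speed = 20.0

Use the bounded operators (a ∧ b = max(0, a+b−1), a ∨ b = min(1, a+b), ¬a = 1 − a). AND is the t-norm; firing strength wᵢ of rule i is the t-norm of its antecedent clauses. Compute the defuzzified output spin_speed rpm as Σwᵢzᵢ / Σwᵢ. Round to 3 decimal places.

23.533

R1 (z=14.0): delicate=0.36, medium=0.42, soiled=0.09; AND[max(0, a+b−1)] → w = 0.00
R2 (z=20.1): robust=0.93, soiled=0.09; AND[max(0, a+b−1)] → w = 0.02
R3 (z=29.7): ¬clean=1−0.81=0.19, robust=0.93; AND[max(0, a+b−1)] → w = 0.12
R4 (z=27.0): soiled=0.09, ¬light=1−0.45=0.55; AND[max(0, a+b−1)] → w = 0.00
R5 (z=20.0): ¬clean=1−0.81=0.19 → w = 0.19
Weighted average = (0.00·14.0 + 0.02·20.1 + 0.12·29.7 + 0.00·27.0 + 0.19·20.0) / (0.00 + 0.02 + 0.12 + 0.00 + 0.19)
  = 7.7660 / 0.3300 = 23.533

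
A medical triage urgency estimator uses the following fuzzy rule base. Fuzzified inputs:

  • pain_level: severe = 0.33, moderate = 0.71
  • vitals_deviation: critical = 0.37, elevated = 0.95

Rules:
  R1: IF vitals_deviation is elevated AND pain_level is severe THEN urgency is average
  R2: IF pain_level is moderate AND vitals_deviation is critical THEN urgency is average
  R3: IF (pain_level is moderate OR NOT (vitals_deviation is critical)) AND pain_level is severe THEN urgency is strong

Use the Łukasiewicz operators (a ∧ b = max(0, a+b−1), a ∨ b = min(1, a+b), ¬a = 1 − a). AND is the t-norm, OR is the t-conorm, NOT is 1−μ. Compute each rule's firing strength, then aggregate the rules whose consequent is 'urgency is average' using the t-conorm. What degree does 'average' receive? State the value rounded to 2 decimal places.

0.36

R1: elevated=0.95, severe=0.33; AND[max(0, a+b−1)] → w = 0.28
R2: moderate=0.71, critical=0.37; AND[max(0, a+b−1)] → w = 0.08
R3: (moderate=0.71 OR ¬critical=1−0.37=0.63) = 1.00; AND[max(0, a+b−1)] with severe=0.33 → w = 0.33
Rules with consequent 'average': {R1, R2} → strengths 0.28, 0.08
Aggregate via t-conorm [min(1, a+b)]: 0.36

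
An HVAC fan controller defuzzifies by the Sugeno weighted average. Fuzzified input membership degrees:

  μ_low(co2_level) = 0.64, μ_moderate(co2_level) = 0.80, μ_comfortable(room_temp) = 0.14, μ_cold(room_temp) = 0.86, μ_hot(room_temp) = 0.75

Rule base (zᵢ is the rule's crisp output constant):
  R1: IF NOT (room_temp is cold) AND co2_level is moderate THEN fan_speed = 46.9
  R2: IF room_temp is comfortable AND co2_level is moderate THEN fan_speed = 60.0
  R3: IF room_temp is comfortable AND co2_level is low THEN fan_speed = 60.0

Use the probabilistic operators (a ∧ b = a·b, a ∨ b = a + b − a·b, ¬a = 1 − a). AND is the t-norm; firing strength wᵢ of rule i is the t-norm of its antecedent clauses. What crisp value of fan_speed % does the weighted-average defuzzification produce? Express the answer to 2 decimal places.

R1 (z=46.9): ¬cold=1−0.86=0.14, moderate=0.80; AND[a·b] → w = 0.1120
R2 (z=60.0): comfortable=0.14, moderate=0.80; AND[a·b] → w = 0.1120
R3 (z=60.0): comfortable=0.14, low=0.64; AND[a·b] → w = 0.0896
Weighted average = (0.1120·46.9 + 0.1120·60.0 + 0.0896·60.0) / (0.1120 + 0.1120 + 0.0896)
  = 17.3488 / 0.3136 = 55.32

55.32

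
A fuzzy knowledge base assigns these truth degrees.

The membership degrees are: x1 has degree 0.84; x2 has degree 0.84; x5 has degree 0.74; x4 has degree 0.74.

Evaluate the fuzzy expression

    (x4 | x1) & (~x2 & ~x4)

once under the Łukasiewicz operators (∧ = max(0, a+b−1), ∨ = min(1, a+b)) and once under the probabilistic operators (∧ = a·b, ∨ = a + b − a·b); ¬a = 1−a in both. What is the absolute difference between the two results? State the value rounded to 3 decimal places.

0.040

Under Łukasiewicz:
  x4 | x1 = min(1, a+b) on (0.74, 0.84) = 1.00
  ~x2 = 1 − 0.84 = 0.16
  ~x4 = 1 − 0.74 = 0.26
  ~x2 & ~x4 = max(0, a+b−1) on (0.16, 0.26) = 0.00
  (x4 | x1) & (~x2 & ~x4) = max(0, a+b−1) on (1.00, 0.00) = 0.00
  → value = 0.0000
Under probabilistic:
  x4 | x1 = a + b − a·b on (0.7400, 0.8400) = 0.9584
  ~x2 = 1 − 0.8400 = 0.1600
  ~x4 = 1 − 0.7400 = 0.2600
  ~x2 & ~x4 = a·b on (0.1600, 0.2600) = 0.0416
  (x4 | x1) & (~x2 & ~x4) = a·b on (0.9584, 0.0416) = 0.0399
  → value = 0.0399
|0.0000 − 0.0399| = 0.040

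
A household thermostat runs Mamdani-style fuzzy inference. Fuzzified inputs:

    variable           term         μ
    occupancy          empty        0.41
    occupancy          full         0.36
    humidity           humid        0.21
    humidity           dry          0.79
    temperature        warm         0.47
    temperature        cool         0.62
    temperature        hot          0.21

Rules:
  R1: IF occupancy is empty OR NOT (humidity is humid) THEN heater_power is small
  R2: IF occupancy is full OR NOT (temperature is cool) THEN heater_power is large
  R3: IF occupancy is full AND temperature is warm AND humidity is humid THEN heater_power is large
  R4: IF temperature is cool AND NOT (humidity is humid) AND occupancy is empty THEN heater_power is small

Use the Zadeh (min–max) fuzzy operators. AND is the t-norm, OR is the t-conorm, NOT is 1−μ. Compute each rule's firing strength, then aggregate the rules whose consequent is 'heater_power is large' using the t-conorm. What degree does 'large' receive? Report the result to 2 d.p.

0.38

R1: empty=0.41, ¬humid=1−0.21=0.79; OR[max(a, b)] → w = 0.79
R2: full=0.36, ¬cool=1−0.62=0.38; OR[max(a, b)] → w = 0.38
R3: full=0.36, warm=0.47, humid=0.21; AND[min(a, b)] → w = 0.21
R4: cool=0.62, ¬humid=1−0.21=0.79, empty=0.41; AND[min(a, b)] → w = 0.41
Rules with consequent 'large': {R2, R3} → strengths 0.38, 0.21
Aggregate via t-conorm [max(a, b)]: 0.38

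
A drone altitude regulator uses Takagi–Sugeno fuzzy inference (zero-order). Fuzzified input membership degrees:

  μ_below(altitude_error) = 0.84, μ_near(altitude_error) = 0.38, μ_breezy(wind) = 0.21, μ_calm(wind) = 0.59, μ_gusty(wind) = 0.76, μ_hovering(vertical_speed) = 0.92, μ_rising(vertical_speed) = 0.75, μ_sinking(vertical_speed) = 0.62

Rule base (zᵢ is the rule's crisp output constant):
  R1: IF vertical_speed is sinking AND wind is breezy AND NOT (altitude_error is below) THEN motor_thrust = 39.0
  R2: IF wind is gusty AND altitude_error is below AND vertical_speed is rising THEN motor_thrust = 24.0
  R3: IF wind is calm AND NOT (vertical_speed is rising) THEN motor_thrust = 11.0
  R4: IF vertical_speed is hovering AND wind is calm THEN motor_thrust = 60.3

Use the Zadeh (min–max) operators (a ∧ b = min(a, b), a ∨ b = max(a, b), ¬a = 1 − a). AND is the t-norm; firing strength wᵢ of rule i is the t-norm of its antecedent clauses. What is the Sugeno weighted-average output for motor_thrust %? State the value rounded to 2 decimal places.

35.75

R1 (z=39.0): sinking=0.62, breezy=0.21, ¬below=1−0.84=0.16; AND[min(a, b)] → w = 0.16
R2 (z=24.0): gusty=0.76, below=0.84, rising=0.75; AND[min(a, b)] → w = 0.75
R3 (z=11.0): calm=0.59, ¬rising=1−0.75=0.25; AND[min(a, b)] → w = 0.25
R4 (z=60.3): hovering=0.92, calm=0.59; AND[min(a, b)] → w = 0.59
Weighted average = (0.16·39.0 + 0.75·24.0 + 0.25·11.0 + 0.59·60.3) / (0.16 + 0.75 + 0.25 + 0.59)
  = 62.5670 / 1.7500 = 35.75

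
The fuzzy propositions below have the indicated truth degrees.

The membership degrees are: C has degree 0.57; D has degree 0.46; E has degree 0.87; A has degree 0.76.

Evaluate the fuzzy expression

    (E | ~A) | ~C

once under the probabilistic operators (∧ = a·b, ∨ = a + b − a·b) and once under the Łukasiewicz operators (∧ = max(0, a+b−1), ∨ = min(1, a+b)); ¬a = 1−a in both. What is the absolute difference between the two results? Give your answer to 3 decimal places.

Under probabilistic:
  ~A = 1 − 0.7600 = 0.2400
  E | ~A = a + b − a·b on (0.8700, 0.2400) = 0.9012
  ~C = 1 − 0.5700 = 0.4300
  (E | ~A) | ~C = a + b − a·b on (0.9012, 0.4300) = 0.9437
  → value = 0.9437
Under Łukasiewicz:
  ~A = 1 − 0.76 = 0.24
  E | ~A = min(1, a+b) on (0.87, 0.24) = 1.00
  ~C = 1 − 0.57 = 0.43
  (E | ~A) | ~C = min(1, a+b) on (1.00, 0.43) = 1.00
  → value = 1.0000
|0.9437 − 1.0000| = 0.056

0.056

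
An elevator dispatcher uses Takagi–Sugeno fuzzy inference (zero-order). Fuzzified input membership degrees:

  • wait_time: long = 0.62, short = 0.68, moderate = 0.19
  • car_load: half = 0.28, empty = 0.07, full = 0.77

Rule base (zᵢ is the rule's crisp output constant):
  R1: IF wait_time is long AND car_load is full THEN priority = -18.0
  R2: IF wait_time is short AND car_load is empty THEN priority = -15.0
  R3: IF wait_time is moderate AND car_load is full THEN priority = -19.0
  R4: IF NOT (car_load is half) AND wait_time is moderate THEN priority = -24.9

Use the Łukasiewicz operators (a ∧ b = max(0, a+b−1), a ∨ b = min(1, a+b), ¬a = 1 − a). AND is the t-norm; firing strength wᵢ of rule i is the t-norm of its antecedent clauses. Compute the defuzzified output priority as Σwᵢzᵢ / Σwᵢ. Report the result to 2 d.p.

R1 (z=-18.0): long=0.62, full=0.77; AND[max(0, a+b−1)] → w = 0.39
R2 (z=-15.0): short=0.68, empty=0.07; AND[max(0, a+b−1)] → w = 0.00
R3 (z=-19.0): moderate=0.19, full=0.77; AND[max(0, a+b−1)] → w = 0.00
R4 (z=-24.9): ¬half=1−0.28=0.72, moderate=0.19; AND[max(0, a+b−1)] → w = 0.00
Weighted average = (0.39·-18.0 + 0.00·-15.0 + 0.00·-19.0 + 0.00·-24.9) / (0.39 + 0.00 + 0.00 + 0.00)
  = -7.0200 / 0.3900 = -18.00

-18.00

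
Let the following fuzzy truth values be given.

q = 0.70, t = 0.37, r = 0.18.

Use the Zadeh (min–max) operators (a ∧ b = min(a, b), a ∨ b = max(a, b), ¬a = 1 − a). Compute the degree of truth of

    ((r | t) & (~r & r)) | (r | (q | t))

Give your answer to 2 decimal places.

0.70

r | t = max(a, b) on (0.18, 0.37) = 0.37
~r = 1 − 0.18 = 0.82
~r & r = min(a, b) on (0.82, 0.18) = 0.18
(r | t) & (~r & r) = min(a, b) on (0.37, 0.18) = 0.18
q | t = max(a, b) on (0.70, 0.37) = 0.70
r | (q | t) = max(a, b) on (0.18, 0.70) = 0.70
((r | t) & (~r & r)) | (r | (q | t)) = max(a, b) on (0.18, 0.70) = 0.70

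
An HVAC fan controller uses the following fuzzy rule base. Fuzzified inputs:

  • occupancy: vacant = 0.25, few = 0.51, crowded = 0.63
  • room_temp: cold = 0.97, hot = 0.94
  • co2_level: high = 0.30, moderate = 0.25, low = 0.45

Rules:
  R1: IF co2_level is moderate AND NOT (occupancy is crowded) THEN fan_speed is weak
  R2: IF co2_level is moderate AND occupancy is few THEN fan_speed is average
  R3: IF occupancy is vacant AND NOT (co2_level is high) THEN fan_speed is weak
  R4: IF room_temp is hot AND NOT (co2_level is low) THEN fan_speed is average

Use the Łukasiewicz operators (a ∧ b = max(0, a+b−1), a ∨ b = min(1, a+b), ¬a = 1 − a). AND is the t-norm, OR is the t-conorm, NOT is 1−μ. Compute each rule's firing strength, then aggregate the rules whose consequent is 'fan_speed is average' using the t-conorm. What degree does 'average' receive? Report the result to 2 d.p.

R1: moderate=0.25, ¬crowded=1−0.63=0.37; AND[max(0, a+b−1)] → w = 0.00
R2: moderate=0.25, few=0.51; AND[max(0, a+b−1)] → w = 0.00
R3: vacant=0.25, ¬high=1−0.30=0.70; AND[max(0, a+b−1)] → w = 0.00
R4: hot=0.94, ¬low=1−0.45=0.55; AND[max(0, a+b−1)] → w = 0.49
Rules with consequent 'average': {R2, R4} → strengths 0.00, 0.49
Aggregate via t-conorm [min(1, a+b)]: 0.49

0.49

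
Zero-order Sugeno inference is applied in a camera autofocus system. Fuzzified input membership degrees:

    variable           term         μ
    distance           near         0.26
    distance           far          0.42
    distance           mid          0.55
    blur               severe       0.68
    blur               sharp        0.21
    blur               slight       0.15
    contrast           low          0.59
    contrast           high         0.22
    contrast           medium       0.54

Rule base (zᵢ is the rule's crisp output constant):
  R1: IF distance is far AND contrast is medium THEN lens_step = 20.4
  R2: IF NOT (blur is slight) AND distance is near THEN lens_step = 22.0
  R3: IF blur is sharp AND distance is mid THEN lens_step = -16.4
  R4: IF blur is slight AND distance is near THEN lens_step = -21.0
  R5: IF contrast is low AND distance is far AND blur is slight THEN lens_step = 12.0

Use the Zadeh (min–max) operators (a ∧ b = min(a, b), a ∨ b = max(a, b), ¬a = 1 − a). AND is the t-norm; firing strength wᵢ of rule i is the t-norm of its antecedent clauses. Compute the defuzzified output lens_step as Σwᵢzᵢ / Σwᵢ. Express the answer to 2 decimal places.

R1 (z=20.4): far=0.42, medium=0.54; AND[min(a, b)] → w = 0.42
R2 (z=22.0): ¬slight=1−0.15=0.85, near=0.26; AND[min(a, b)] → w = 0.26
R3 (z=-16.4): sharp=0.21, mid=0.55; AND[min(a, b)] → w = 0.21
R4 (z=-21.0): slight=0.15, near=0.26; AND[min(a, b)] → w = 0.15
R5 (z=12.0): low=0.59, far=0.42, slight=0.15; AND[min(a, b)] → w = 0.15
Weighted average = (0.42·20.4 + 0.26·22.0 + 0.21·-16.4 + 0.15·-21.0 + 0.15·12.0) / (0.42 + 0.26 + 0.21 + 0.15 + 0.15)
  = 9.4940 / 1.1900 = 7.98

7.98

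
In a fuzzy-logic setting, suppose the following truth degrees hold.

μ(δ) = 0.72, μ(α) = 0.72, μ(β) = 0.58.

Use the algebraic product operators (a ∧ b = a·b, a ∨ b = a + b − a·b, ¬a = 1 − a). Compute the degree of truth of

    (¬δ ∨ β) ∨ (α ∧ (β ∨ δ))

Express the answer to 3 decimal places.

¬δ = 1 − 0.7200 = 0.2800
¬δ ∨ β = a + b − a·b on (0.2800, 0.5800) = 0.6976
β ∨ δ = a + b − a·b on (0.5800, 0.7200) = 0.8824
α ∧ (β ∨ δ) = a·b on (0.7200, 0.8824) = 0.6353
(¬δ ∨ β) ∨ (α ∧ (β ∨ δ)) = a + b − a·b on (0.6976, 0.6353) = 0.8897

0.890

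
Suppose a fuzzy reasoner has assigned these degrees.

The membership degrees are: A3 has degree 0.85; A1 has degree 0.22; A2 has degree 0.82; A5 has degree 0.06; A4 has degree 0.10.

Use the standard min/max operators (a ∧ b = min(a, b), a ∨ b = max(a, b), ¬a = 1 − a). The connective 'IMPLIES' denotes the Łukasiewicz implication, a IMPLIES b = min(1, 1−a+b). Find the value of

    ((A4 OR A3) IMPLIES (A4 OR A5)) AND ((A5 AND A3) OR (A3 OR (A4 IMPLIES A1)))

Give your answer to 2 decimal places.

0.25

A4 OR A3 = max(a, b) on (0.10, 0.85) = 0.85
A4 OR A5 = max(a, b) on (0.10, 0.06) = 0.10
(A4 OR A3) IMPLIES (A4 OR A5)  [Łukasiewicz: min(1, 1−a+b)] with a=0.85, b=0.10 → 0.25
A5 AND A3 = min(a, b) on (0.06, 0.85) = 0.06
A4 IMPLIES A1  [Łukasiewicz: min(1, 1−a+b)] with a=0.10, b=0.22 → 1.00
A3 OR (A4 IMPLIES A1) = max(a, b) on (0.85, 1.00) = 1.00
(A5 AND A3) OR (A3 OR (A4 IMPLIES A1)) = max(a, b) on (0.06, 1.00) = 1.00
((A4 OR A3) IMPLIES (A4 OR A5)) AND ((A5 AND A3) OR (A3 OR (A4 IMPLIES A1))) = min(a, b) on (0.25, 1.00) = 0.25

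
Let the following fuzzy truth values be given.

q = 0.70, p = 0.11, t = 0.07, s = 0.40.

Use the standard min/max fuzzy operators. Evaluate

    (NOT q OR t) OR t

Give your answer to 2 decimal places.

NOT q = 1 − 0.70 = 0.30
NOT q OR t = max(a, b) on (0.30, 0.07) = 0.30
(NOT q OR t) OR t = max(a, b) on (0.30, 0.07) = 0.30

0.30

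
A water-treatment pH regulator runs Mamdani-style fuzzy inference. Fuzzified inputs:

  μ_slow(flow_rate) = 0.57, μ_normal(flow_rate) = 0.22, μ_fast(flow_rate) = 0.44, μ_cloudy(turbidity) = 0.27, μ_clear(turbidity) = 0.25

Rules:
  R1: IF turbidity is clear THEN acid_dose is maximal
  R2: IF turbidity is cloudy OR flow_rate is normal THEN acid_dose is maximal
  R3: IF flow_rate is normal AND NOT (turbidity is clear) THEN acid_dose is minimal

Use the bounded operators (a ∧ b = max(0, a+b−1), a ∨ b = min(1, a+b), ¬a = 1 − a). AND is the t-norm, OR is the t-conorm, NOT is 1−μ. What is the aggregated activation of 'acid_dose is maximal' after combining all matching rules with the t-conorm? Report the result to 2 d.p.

R1: clear=0.25 → w = 0.25
R2: cloudy=0.27, normal=0.22; OR[min(1, a+b)] → w = 0.49
R3: normal=0.22, ¬clear=1−0.25=0.75; AND[max(0, a+b−1)] → w = 0.00
Rules with consequent 'maximal': {R1, R2} → strengths 0.25, 0.49
Aggregate via t-conorm [min(1, a+b)]: 0.74

0.74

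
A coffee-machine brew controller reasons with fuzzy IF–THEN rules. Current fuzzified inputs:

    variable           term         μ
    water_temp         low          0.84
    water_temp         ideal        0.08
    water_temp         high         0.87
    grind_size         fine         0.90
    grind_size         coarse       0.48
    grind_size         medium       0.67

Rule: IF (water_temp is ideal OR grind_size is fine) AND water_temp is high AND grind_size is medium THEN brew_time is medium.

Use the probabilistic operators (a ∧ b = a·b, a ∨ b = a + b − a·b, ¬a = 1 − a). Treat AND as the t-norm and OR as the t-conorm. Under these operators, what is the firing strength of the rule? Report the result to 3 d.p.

0.529

firing strength: (ideal=0.08 OR fine=0.90) = 0.9080; AND[a·b] with high=0.87, medium=0.67 → w = 0.5293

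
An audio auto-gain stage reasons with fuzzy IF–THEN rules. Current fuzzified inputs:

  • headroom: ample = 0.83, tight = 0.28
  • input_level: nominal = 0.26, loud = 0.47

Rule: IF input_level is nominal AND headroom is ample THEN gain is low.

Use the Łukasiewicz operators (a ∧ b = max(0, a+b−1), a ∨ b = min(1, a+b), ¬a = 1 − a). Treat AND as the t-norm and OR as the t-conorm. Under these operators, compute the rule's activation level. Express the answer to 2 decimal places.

firing strength: nominal=0.26, ample=0.83; AND[max(0, a+b−1)] → w = 0.09

0.09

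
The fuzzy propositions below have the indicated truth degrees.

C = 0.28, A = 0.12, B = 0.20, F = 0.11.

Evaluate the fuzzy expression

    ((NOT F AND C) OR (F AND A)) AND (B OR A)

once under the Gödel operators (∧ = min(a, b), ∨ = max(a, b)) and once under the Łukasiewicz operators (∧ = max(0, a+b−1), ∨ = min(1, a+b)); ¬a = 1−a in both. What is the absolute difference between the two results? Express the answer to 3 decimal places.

Under Gödel:
  NOT F = 1 − 0.11 = 0.89
  NOT F AND C = min(a, b) on (0.89, 0.28) = 0.28
  F AND A = min(a, b) on (0.11, 0.12) = 0.11
  (NOT F AND C) OR (F AND A) = max(a, b) on (0.28, 0.11) = 0.28
  B OR A = max(a, b) on (0.20, 0.12) = 0.20
  ((NOT F AND C) OR (F AND A)) AND (B OR A) = min(a, b) on (0.28, 0.20) = 0.20
  → value = 0.2000
Under Łukasiewicz:
  NOT F = 1 − 0.11 = 0.89
  NOT F AND C = max(0, a+b−1) on (0.89, 0.28) = 0.17
  F AND A = max(0, a+b−1) on (0.11, 0.12) = 0.00
  (NOT F AND C) OR (F AND A) = min(1, a+b) on (0.17, 0.00) = 0.17
  B OR A = min(1, a+b) on (0.20, 0.12) = 0.32
  ((NOT F AND C) OR (F AND A)) AND (B OR A) = max(0, a+b−1) on (0.17, 0.32) = 0.00
  → value = 0.0000
|0.2000 − 0.0000| = 0.200

0.200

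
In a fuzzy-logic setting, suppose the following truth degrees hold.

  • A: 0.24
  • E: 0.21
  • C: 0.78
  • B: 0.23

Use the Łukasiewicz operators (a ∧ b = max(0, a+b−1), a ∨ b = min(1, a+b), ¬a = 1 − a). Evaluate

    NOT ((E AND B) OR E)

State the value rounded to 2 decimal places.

E AND B = max(0, a+b−1) on (0.21, 0.23) = 0.00
(E AND B) OR E = min(1, a+b) on (0.00, 0.21) = 0.21
NOT ((E AND B) OR E) = 1 − 0.21 = 0.79

0.79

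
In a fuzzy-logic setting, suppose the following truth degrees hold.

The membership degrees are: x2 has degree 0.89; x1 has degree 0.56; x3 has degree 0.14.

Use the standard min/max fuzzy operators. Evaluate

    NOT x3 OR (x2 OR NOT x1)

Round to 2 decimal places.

NOT x3 = 1 − 0.14 = 0.86
NOT x1 = 1 − 0.56 = 0.44
x2 OR NOT x1 = max(a, b) on (0.89, 0.44) = 0.89
NOT x3 OR (x2 OR NOT x1) = max(a, b) on (0.86, 0.89) = 0.89

0.89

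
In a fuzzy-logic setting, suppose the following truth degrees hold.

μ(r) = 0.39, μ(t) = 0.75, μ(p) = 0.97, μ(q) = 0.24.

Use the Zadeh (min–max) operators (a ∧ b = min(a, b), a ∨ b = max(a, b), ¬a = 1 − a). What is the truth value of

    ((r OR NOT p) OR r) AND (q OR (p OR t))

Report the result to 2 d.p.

NOT p = 1 − 0.97 = 0.03
r OR NOT p = max(a, b) on (0.39, 0.03) = 0.39
(r OR NOT p) OR r = max(a, b) on (0.39, 0.39) = 0.39
p OR t = max(a, b) on (0.97, 0.75) = 0.97
q OR (p OR t) = max(a, b) on (0.24, 0.97) = 0.97
((r OR NOT p) OR r) AND (q OR (p OR t)) = min(a, b) on (0.39, 0.97) = 0.39

0.39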